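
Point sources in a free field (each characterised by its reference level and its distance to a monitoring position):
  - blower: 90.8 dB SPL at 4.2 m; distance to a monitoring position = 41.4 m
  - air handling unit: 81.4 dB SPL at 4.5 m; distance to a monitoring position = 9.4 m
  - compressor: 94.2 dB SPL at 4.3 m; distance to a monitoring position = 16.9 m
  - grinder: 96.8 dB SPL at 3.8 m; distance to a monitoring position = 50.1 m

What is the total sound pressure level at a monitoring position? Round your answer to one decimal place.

83.8 dB SPL

Apply inverse-square spreading to bring every level to the receiver, then sum 10^(L/10).
blower: 90.8 − 20·log₁₀(41.4/4.2) = 90.8 − 19.88 = 70.92 dB SPL.
air handling unit: 81.4 − 20·log₁₀(9.4/4.5) = 81.4 − 6.40 = 75.00 dB SPL.
compressor: 94.2 − 20·log₁₀(16.9/4.3) = 94.2 − 11.89 = 82.31 dB SPL.
grinder: 96.8 − 20·log₁₀(50.1/3.8) = 96.8 − 22.40 = 74.40 dB SPL.
Σ 10^(L/10) = 2.418e+08 → L_total = 10·log₁₀(2.418e+08) = 83.83 dB SPL.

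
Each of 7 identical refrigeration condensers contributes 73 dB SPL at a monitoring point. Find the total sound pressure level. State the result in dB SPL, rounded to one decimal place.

N identical incoherent sources raise the level by 10·log₁₀ N.
L_total = 73 + 10·log₁₀(7) = 73 + 8.451 = 81.45 dB SPL.

81.5 dB SPL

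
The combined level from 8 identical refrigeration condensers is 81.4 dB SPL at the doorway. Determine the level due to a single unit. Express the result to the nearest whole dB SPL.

72 dB SPL

Dividing the total intensity by 8 lowers the level by 10·log₁₀ 8 = 9.031 dB: L₁ = 81.4 − 9.031.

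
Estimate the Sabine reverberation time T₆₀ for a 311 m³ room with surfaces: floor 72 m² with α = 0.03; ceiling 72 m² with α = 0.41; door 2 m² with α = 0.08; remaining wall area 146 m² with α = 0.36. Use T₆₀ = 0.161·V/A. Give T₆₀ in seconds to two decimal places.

0.59 s

Summing Sᵢαᵢ: 72·0.03 + 72·0.41 + 2·0.08 + 146·0.36 = 84.40 m².
T₆₀ = 0.161 × 311 / 84.40 = 0.593 s.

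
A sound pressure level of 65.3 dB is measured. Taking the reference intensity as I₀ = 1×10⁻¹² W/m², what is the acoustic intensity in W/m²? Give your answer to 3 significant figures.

3.39e-06 W/m²

I = I₀·10^(L/10) = 10⁻¹² × 10^(65.3/10) = 10^(-5.470).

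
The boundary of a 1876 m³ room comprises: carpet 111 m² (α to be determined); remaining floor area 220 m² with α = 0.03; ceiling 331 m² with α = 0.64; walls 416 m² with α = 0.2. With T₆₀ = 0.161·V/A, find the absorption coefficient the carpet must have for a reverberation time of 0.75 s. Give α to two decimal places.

0.91

From T₆₀ = 0.161·V/A, the target T₆₀ = 0.75 s needs A = 0.161·1876/0.75 = 402.71 m².
Absorption from the other surfaces = 220·0.03 + 331·0.64 + 416·0.2 = 301.64 m², so the carpet must supply 101.07 m² over 111 m².
α = 101.07/111 = 0.911.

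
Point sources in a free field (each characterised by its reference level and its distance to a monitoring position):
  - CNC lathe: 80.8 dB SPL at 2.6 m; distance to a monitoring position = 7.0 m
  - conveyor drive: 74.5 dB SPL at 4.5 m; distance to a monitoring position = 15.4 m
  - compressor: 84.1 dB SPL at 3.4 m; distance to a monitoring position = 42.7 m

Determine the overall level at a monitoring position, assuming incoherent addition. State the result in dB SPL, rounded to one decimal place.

Apply inverse-square spreading to bring every level to the receiver, then sum 10^(L/10).
CNC lathe: 80.8 − 20·log₁₀(7.0/2.6) = 80.8 − 8.60 = 72.20 dB SPL.
conveyor drive: 74.5 − 20·log₁₀(15.4/4.5) = 74.5 − 10.69 = 63.81 dB SPL.
compressor: 84.1 − 20·log₁₀(42.7/3.4) = 84.1 − 21.98 = 62.12 dB SPL.
Σ 10^(L/10) = 2.062e+07 → L_total = 10·log₁₀(2.062e+07) = 73.14 dB SPL.

73.1 dB SPL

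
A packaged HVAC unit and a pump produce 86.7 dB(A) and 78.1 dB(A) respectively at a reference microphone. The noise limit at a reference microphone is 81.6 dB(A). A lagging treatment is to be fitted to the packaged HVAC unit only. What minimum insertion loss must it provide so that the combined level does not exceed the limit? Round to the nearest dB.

Everything except the packaged HVAC unit sums to 10^(78.1/10) = 6.457e+07 in linear terms, 78.10 dB(A).
To meet 81.6 dB(A) overall, the treated packaged HVAC unit may contribute at most 10^(81.6/10) − 6.457e+07 = 7.998e+07, i.e. 79.03 dB(A).
So the packaged HVAC unit must be reduced from 86.7 to 79.03 dB(A): IL = 7.67 dB.

8 dB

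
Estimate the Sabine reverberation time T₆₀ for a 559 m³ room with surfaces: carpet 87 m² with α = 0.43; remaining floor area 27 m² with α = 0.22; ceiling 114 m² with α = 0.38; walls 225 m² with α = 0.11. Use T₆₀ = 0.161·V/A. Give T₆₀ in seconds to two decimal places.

Summing Sᵢαᵢ: 87·0.43 + 27·0.22 + 114·0.38 + 225·0.11 = 111.42 m².
T₆₀ = 0.161·V/A = 0.161·559/111.42 = 0.808 s.

0.81 s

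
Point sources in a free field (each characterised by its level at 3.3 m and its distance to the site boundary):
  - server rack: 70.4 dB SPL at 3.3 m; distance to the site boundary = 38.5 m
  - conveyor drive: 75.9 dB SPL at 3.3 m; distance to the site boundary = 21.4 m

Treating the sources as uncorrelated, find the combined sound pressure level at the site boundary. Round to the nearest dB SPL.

60 dB SPL

Propagate each source to the receiver with L = L_ref − 20·log₁₀(r/r_ref), then add intensities.
server rack: 70.4 − 20·log₁₀(38.5/3.3) = 70.4 − 21.34 = 49.06 dB SPL.
conveyor drive: 75.9 − 20·log₁₀(21.4/3.3) = 75.9 − 16.24 = 59.66 dB SPL.
Σ 10^(L/10) = 1.006e+06 → L_total = 10·log₁₀(1.006e+06) = 60.02 dB SPL.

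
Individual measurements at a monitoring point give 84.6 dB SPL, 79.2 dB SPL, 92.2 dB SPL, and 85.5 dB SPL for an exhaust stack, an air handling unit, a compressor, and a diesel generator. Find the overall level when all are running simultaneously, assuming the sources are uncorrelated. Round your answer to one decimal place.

For uncorrelated sources the intensities add, so convert each level to linear form, sum, and take 10·log₁₀ of the total.
Σ 10^(L/10) = 10^(84.6/10) + 10^(79.2/10) + 10^(92.2/10) + 10^(85.5/10) = 2.386e+09.
L_total = 10·log₁₀(2.386e+09) = 93.78 dB SPL.

93.8 dB SPL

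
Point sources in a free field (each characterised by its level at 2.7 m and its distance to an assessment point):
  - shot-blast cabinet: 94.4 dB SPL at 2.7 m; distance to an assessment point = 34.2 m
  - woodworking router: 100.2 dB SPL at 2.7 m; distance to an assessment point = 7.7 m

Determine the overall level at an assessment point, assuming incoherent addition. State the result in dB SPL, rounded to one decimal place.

First find each source's level at the receiver (point-source: −20·log₁₀(r/r_ref)), then combine on an intensity basis.
shot-blast cabinet: 94.4 − 20·log₁₀(34.2/2.7) = 94.4 − 22.05 = 72.35 dB SPL.
woodworking router: 100.2 − 20·log₁₀(7.7/2.7) = 100.2 − 9.10 = 91.10 dB SPL.
Σ 10^(L/10) = 1.305e+09 → L_total = 10·log₁₀(1.305e+09) = 91.15 dB SPL.

91.2 dB SPL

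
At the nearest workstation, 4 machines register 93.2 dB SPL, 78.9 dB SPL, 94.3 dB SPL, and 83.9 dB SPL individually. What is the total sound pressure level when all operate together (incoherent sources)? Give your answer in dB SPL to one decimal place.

For uncorrelated sources the intensities add, so convert each level to linear form, sum, and take 10·log₁₀ of the total.
Σ 10^(L/10) = 10^(93.2/10) + 10^(78.9/10) + 10^(94.3/10) + 10^(83.9/10) = 5.104e+09.
L_total = 10·log₁₀(5.104e+09) = 97.08 dB SPL.

97.1 dB SPL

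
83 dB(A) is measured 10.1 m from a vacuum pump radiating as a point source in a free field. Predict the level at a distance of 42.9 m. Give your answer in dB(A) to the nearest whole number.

70 dB(A)

For a point source, L₂ = L₁ − 20·log₁₀(r₂/r₁).
L₂ = 83 − 20·log₁₀(42.9/10.1) = 83 − 12.563 = 70.44 dB(A).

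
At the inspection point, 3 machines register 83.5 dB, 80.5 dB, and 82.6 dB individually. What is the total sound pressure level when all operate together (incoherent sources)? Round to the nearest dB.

For uncorrelated sources the intensities add, so convert each level to linear form, sum, and take 10·log₁₀ of the total.
Σ 10^(L/10) = 10^(83.5/10) + 10^(80.5/10) + 10^(82.6/10) = 5.180e+08.
L_total = 10·log₁₀(5.180e+08) = 87.14 dB.

87 dB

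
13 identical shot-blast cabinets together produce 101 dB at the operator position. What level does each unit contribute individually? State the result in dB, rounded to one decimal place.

89.9 dB

13 equal contributions raise the level by 10·log₁₀ 13 = 11.139 dB, so each unit alone gives 101 − 11.139.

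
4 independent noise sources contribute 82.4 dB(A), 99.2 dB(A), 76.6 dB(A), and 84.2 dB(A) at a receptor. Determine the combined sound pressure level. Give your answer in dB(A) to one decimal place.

99.4 dB(A)

For uncorrelated sources the intensities add, so convert each level to linear form, sum, and take 10·log₁₀ of the total.
Σ 10^(L/10) = 10^(82.4/10) + 10^(99.2/10) + 10^(76.6/10) + 10^(84.2/10) = 8.800e+09.
L_total = 10·log₁₀(8.800e+09) = 99.44 dB(A).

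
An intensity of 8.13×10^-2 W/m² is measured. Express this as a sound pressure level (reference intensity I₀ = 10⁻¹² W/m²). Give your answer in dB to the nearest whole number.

I/I₀ = 8.13×10^-2/10⁻¹² = 8.13×10^10, and L = 10·log₁₀(I/I₀).
L = 10·(0.9101 + 10) = 109.10 dB.

109 dB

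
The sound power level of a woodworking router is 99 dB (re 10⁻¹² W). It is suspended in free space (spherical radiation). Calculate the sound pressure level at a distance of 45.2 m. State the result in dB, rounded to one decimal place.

54.9 dB

Free-field spherical radiation: L_p = L_w − 10·log₁₀(4π·r²), r = 45.2 m.
4π·r² = 2.567e+04 m², 10·log₁₀ of that is 44.095 dB.
L_p = 99 − 44.095 = 54.91 dB.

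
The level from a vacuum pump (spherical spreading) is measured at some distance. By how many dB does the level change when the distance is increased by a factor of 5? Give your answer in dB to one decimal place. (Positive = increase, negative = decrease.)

With spherical spreading the level changes by −20·log₁₀(r₂/r₁).
ΔL = −20·log₁₀(5) = -13.98 dB.

-14.0 dB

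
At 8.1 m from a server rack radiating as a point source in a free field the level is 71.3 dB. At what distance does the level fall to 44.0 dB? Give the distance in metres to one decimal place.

The 27.3 dB drop corresponds to a distance ratio of 10^(27.3/20) for a point source.
r₂ = 8.1·10^((71.3−44.0)/20) = 8.1·10^(27.3/20) = 187.71 m.

187.7 m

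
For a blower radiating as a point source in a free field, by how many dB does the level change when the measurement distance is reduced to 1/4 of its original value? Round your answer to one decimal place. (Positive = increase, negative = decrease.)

Point-source spreading: ΔL = −20·log₁₀(r₂/r₁).
ΔL = −20·log₁₀(0.25) = +12.04 dB.

+12.0 dB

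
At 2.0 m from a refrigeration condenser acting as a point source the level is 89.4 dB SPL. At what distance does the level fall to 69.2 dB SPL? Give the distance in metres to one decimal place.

20.5 m

For a point source L₁ − L₂ = 20·log₁₀(r₂/r₁), so r₂ = r₁·10^((L₁−L₂)/20).
r₂ = 2.0·10^((89.4−69.2)/20) = 2.0·10^(20.2/20) = 20.47 m.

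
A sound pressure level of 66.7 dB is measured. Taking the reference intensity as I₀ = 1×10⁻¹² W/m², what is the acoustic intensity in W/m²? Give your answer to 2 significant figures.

4.7e-06 W/m²

L = 10·log₁₀(I/I₀) ⇒ I = I₀·10^(L/10) = 10⁻¹² × 10^6.67.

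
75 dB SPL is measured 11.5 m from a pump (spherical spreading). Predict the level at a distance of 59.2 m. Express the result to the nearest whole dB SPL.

61 dB SPL

Spherical spreading from a point source gives a 20·log₁₀(r₂/r₁) drop.
L₂ = 75 − 20·log₁₀(59.2/11.5) = 75 − 14.232 = 60.77 dB SPL.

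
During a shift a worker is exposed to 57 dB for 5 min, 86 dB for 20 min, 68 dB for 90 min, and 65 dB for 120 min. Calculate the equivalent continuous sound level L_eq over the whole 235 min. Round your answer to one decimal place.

75.8 dB

The energy average is taken in the linear domain: L_eq = 10·log₁₀[(Σ tᵢ·10^(Lᵢ/10))/T], T = 235 min.
Σ tᵢ·10^(Lᵢ/10) = 5·10^(57/10) + 20·10^(86/10) + 90·10^(68/10) + 120·10^(65/10) = 8.912e+09.
L_eq = 10·log₁₀(8.912e+09/235) = 75.79 dB.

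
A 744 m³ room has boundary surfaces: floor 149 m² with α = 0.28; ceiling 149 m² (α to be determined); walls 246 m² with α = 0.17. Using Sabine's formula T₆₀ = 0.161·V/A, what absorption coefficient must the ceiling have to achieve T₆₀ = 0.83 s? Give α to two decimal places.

0.41

A = 0.161·V/T₆₀ = 0.161·744/0.83 = 144.32 m² sabins.
Absorption from the other surfaces = 149·0.28 + 246·0.17 = 83.54 m², so the ceiling must supply 60.78 m² over 149 m².
α = 60.78/149 = 0.408.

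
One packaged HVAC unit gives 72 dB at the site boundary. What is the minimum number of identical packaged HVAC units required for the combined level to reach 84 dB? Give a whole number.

16

N identical sources give L₁ + 10·log₁₀ N, so require 10·log₁₀ N ≥ 84 − 72 = 12.0 dB.
N ≥ 10^(12.0/10) = 15.849, so N = 16.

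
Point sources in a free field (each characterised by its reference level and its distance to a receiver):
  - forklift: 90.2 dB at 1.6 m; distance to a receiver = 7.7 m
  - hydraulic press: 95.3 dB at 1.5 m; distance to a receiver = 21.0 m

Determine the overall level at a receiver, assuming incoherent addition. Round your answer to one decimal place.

Apply inverse-square spreading to bring every level to the receiver, then sum 10^(L/10).
forklift: 90.2 − 20·log₁₀(7.7/1.6) = 90.2 − 13.65 = 76.55 dB.
hydraulic press: 95.3 − 20·log₁₀(21.0/1.5) = 95.3 − 22.92 = 72.38 dB.
Σ 10^(L/10) = 6.250e+07 → L_total = 10·log₁₀(6.250e+07) = 77.96 dB.

78.0 dB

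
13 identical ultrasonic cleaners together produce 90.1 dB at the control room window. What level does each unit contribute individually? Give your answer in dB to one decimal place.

79.0 dB

13 equal contributions raise the level by 10·log₁₀ 13 = 11.139 dB, so each unit alone gives 90.1 − 11.139.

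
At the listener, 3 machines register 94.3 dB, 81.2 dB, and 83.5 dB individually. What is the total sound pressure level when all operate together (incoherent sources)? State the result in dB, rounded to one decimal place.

For uncorrelated sources the intensities add, so convert each level to linear form, sum, and take 10·log₁₀ of the total.
Σ 10^(L/10) = 10^(94.3/10) + 10^(81.2/10) + 10^(83.5/10) = 3.047e+09.
L_total = 10·log₁₀(3.047e+09) = 94.84 dB.

94.8 dB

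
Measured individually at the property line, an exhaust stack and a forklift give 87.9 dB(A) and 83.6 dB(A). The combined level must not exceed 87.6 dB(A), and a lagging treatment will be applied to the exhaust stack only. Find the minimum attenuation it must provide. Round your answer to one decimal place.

Fixed contribution from the other source: Σ 10^(L/10) = 10^(83.6/10) = 2.291e+08 (83.60 dB(A)).
The limit corresponds to 10^(87.6/10) = 5.754e+08; subtracting the fixed part leaves 3.464e+08 for the exhaust stack, i.e. 85.40 dB(A).
Required insertion loss = 87.9 − 85.40 = 2.50 dB.

2.5 dB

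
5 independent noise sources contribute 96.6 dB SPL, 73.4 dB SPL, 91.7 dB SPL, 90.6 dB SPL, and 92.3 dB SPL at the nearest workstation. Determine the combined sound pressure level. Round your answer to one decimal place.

99.5 dB SPL

Incoherent sources combine by intensity addition: L_total = 10·log₁₀(Σ 10^(L_i/10)).
Σ 10^(L/10) = 10^(96.6/10) + 10^(73.4/10) + 10^(91.7/10) + 10^(90.6/10) + 10^(92.3/10) = 8.918e+09.
L_total = 10·log₁₀(8.918e+09) = 99.50 dB SPL.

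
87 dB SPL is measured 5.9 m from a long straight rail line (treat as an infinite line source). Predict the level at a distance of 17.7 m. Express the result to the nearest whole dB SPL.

82 dB SPL

Line-source attenuation: ΔL = 10·log₁₀(r₂/r₁) = 10·log₁₀(17.7/5.9) = 4.771 dB.
L₂ = 87 − 10·log₁₀(17.7/5.9) = 87 − 4.771 = 82.23 dB SPL.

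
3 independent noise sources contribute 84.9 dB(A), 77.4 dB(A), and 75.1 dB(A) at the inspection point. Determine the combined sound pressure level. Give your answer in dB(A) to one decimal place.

86.0 dB(A)

For uncorrelated sources the intensities add, so convert each level to linear form, sum, and take 10·log₁₀ of the total.
Σ 10^(L/10) = 10^(84.9/10) + 10^(77.4/10) + 10^(75.1/10) = 3.963e+08.
L_total = 10·log₁₀(3.963e+08) = 85.98 dB(A).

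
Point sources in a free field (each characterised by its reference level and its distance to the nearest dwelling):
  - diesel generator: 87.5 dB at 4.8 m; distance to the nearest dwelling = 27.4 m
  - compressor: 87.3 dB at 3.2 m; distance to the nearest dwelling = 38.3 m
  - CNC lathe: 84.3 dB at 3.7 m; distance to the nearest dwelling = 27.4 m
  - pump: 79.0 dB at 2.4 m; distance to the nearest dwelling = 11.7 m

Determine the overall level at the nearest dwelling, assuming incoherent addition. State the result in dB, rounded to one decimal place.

Propagate each source to the receiver with L = L_ref − 20·log₁₀(r/r_ref), then add intensities.
diesel generator: 87.5 − 20·log₁₀(27.4/4.8) = 87.5 − 15.13 = 72.37 dB.
compressor: 87.3 − 20·log₁₀(38.3/3.2) = 87.3 − 21.56 = 65.74 dB.
CNC lathe: 84.3 − 20·log₁₀(27.4/3.7) = 84.3 − 17.39 = 66.91 dB.
pump: 79.0 − 20·log₁₀(11.7/2.4) = 79.0 − 13.76 = 65.24 dB.
Σ 10^(L/10) = 2.926e+07 → L_total = 10·log₁₀(2.926e+07) = 74.66 dB.

74.7 dB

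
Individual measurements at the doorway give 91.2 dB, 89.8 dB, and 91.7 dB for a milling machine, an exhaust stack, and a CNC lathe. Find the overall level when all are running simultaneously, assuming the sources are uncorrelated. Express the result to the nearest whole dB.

96 dB

Incoherent sources combine by intensity addition: L_total = 10·log₁₀(Σ 10^(L_i/10)).
Σ 10^(L/10) = 10^(91.2/10) + 10^(89.8/10) + 10^(91.7/10) = 3.752e+09.
L_total = 10·log₁₀(3.752e+09) = 95.74 dB.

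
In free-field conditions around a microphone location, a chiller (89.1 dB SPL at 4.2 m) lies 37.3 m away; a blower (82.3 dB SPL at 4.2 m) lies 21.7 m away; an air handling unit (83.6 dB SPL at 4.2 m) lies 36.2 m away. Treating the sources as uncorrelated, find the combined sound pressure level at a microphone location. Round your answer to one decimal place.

Propagate each source to the receiver with L = L_ref − 20·log₁₀(r/r_ref), then add intensities.
chiller: 89.1 − 20·log₁₀(37.3/4.2) = 89.1 − 18.97 = 70.13 dB SPL.
blower: 82.3 − 20·log₁₀(21.7/4.2) = 82.3 − 14.26 = 68.04 dB SPL.
air handling unit: 83.6 − 20·log₁₀(36.2/4.2) = 83.6 − 18.71 = 64.89 dB SPL.
Σ 10^(L/10) = 1.975e+07 → L_total = 10·log₁₀(1.975e+07) = 72.96 dB SPL.

73.0 dB SPL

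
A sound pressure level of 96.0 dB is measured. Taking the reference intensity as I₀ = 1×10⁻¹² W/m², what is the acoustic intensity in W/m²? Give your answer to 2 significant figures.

0.0040 W/m²

L = 10·log₁₀(I/I₀) ⇒ I = I₀·10^(L/10) = 10⁻¹² × 10^9.60.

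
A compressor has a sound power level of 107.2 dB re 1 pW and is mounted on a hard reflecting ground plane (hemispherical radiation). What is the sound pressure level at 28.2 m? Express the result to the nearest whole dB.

L_p = L_w − 10·log₁₀(2π·r²) with r = 28.2 m.
2π·r² = 4997 m², 10·log₁₀ of that is 36.987 dB.
L_p = 107.2 − 36.987 = 70.21 dB.

70 dB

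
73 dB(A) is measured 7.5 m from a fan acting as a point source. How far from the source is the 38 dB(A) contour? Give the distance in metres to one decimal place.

The 35.0 dB drop corresponds to a distance ratio of 10^(35.0/20) for a point source.
r₂ = 7.5·10^((73−38)/20) = 7.5·10^(35.0/20) = 421.76 m.

421.8 m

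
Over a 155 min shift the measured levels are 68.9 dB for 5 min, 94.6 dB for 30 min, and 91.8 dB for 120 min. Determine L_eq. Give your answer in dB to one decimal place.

92.4 dB

The energy average is taken in the linear domain: L_eq = 10·log₁₀[(Σ tᵢ·10^(Lᵢ/10))/T], T = 155 min.
Σ tᵢ·10^(Lᵢ/10) = 5·10^(68.9/10) + 30·10^(94.6/10) + 120·10^(91.8/10) = 2.682e+11.
L_eq = 10·log₁₀(2.682e+11/155) = 92.38 dB.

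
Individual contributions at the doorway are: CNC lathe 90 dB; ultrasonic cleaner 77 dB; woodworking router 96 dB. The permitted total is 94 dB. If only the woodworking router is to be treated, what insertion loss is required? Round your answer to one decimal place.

The untreated sources together contribute 10^(90/10) + 10^(77/10) = 1.050e+09, i.e. 90.21 dB.
The limit corresponds to 10^(94/10) = 2.512e+09; subtracting the fixed part leaves 1.462e+09 for the woodworking router, i.e. 91.65 dB.
Required insertion loss = 96 − 91.65 = 4.35 dB.

4.4 dB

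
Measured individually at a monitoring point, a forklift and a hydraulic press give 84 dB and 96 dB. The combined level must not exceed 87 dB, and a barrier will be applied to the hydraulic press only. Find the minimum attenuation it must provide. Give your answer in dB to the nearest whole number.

The untreated sources together contribute 10^(84/10) = 2.512e+08, i.e. 84.00 dB.
To meet 87 dB overall, the treated hydraulic press may contribute at most 10^(87/10) − 2.512e+08 = 2.500e+08, i.e. 83.98 dB.
Required insertion loss = 96 − 83.98 = 12.02 dB.

12 dB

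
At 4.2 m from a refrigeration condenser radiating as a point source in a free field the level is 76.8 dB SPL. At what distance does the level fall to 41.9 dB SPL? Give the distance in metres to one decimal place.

233.5 m

For a point source L₁ − L₂ = 20·log₁₀(r₂/r₁), so r₂ = r₁·10^((L₁−L₂)/20).
r₂ = 4.2·10^((76.8−41.9)/20) = 4.2·10^(34.9/20) = 233.48 m.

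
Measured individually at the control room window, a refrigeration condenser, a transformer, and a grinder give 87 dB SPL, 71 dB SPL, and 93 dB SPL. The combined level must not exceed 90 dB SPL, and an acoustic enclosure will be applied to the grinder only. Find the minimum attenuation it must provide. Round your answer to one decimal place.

6.1 dB

The untreated sources together contribute 10^(87/10) + 10^(71/10) = 5.138e+08, i.e. 87.11 dB SPL.
The limit corresponds to 10^(90/10) = 1.000e+09; subtracting the fixed part leaves 4.862e+08 for the grinder, i.e. 86.87 dB SPL.
Required insertion loss = 93 − 86.87 = 6.13 dB.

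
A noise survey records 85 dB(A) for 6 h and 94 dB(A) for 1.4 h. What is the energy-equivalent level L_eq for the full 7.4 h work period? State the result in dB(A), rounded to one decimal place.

L_eq = 10·log₁₀[(1/T)·Σ tᵢ·10^(Lᵢ/10)] with T = 7.4 h.
Σ tᵢ·10^(Lᵢ/10) = 6·10^(85/10) + 1.4·10^(94/10) = 5.414e+09.
L_eq = 10·log₁₀(5.414e+09/7.4) = 88.64 dB(A).

88.6 dB(A)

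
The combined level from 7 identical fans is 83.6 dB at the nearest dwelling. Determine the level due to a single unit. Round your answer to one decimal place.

75.1 dB

For N identical incoherent sources L_total = L₁ + 10·log₁₀ N, so L₁ = 83.6 − 10·log₁₀(7) = 83.6 − 8.451.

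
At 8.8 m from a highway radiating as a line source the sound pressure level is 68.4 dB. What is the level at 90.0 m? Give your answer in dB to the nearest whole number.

Cylindrical spreading from a line source gives a 10·log₁₀(r₂/r₁) drop.
L₂ = 68.4 − 10·log₁₀(90.0/8.8) = 68.4 − 10.098 = 58.30 dB.

58 dB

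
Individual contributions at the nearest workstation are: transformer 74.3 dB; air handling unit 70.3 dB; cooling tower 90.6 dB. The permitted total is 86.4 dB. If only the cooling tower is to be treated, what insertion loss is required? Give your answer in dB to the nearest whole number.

5 dB

Fixed contribution from the other sources: Σ 10^(L/10) = 10^(74.3/10) + 10^(70.3/10) = 3.763e+07 (75.76 dB).
The limit corresponds to 10^(86.4/10) = 4.365e+08; subtracting the fixed part leaves 3.989e+08 for the cooling tower, i.e. 86.01 dB.
Required insertion loss = 90.6 − 86.01 = 4.59 dB.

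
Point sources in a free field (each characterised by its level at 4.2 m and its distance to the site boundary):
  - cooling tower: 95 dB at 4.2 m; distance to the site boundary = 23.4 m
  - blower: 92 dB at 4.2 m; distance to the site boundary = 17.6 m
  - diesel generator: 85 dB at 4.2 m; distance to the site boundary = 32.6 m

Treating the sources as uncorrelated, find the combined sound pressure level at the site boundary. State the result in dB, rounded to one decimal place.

First find each source's level at the receiver (point-source: −20·log₁₀(r/r_ref)), then combine on an intensity basis.
cooling tower: 95 − 20·log₁₀(23.4/4.2) = 95 − 14.92 = 80.08 dB.
blower: 92 − 20·log₁₀(17.6/4.2) = 92 − 12.45 = 79.55 dB.
diesel generator: 85 − 20·log₁₀(32.6/4.2) = 85 − 17.80 = 67.20 dB.
Σ 10^(L/10) = 1.974e+08 → L_total = 10·log₁₀(1.974e+08) = 82.95 dB.

83.0 dB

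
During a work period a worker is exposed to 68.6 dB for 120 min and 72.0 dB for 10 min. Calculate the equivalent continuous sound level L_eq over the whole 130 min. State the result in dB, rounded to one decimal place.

The energy average is taken in the linear domain: L_eq = 10·log₁₀[(Σ tᵢ·10^(Lᵢ/10))/T], T = 130 min.
Σ tᵢ·10^(Lᵢ/10) = 120·10^(68.6/10) + 10·10^(72.0/10) = 1.028e+09.
L_eq = 10·log₁₀(1.028e+09/130) = 68.98 dB.

69.0 dB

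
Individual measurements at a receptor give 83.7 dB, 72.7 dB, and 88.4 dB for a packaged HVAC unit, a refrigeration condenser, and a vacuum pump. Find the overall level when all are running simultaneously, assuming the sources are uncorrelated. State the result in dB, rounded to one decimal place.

89.8 dB

Incoherent sources combine by intensity addition: L_total = 10·log₁₀(Σ 10^(L_i/10)).
Σ 10^(L/10) = 10^(83.7/10) + 10^(72.7/10) + 10^(88.4/10) = 9.449e+08.
L_total = 10·log₁₀(9.449e+08) = 89.75 dB.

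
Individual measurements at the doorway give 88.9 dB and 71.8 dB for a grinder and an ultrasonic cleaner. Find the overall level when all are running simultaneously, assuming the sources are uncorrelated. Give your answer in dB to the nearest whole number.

For uncorrelated sources the intensities add, so convert each level to linear form, sum, and take 10·log₁₀ of the total.
Σ 10^(L/10) = 10^(88.9/10) + 10^(71.8/10) = 7.914e+08.
L_total = 10·log₁₀(7.914e+08) = 88.98 dB.

89 dB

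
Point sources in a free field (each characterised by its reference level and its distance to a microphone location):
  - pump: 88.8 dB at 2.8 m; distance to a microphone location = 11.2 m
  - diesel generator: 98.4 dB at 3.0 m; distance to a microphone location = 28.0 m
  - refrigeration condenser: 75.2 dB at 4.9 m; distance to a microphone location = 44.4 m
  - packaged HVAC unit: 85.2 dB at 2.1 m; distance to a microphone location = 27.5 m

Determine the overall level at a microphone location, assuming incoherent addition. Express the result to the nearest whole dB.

Apply inverse-square spreading to bring every level to the receiver, then sum 10^(L/10).
pump: 88.8 − 20·log₁₀(11.2/2.8) = 88.8 − 12.04 = 76.76 dB.
diesel generator: 98.4 − 20·log₁₀(28.0/3.0) = 98.4 − 19.40 = 79.00 dB.
refrigeration condenser: 75.2 − 20·log₁₀(44.4/4.9) = 75.2 − 19.14 = 56.06 dB.
packaged HVAC unit: 85.2 − 20·log₁₀(27.5/2.1) = 85.2 − 22.34 = 62.86 dB.
Σ 10^(L/10) = 1.292e+08 → L_total = 10·log₁₀(1.292e+08) = 81.11 dB.

81 dB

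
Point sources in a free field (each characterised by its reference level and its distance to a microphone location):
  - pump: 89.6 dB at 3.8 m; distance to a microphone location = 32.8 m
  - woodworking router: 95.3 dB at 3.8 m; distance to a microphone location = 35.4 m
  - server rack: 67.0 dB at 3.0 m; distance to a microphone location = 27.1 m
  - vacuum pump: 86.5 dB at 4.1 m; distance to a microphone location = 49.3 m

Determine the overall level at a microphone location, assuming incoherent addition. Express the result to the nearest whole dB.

77 dB

Propagate each source to the receiver with L = L_ref − 20·log₁₀(r/r_ref), then add intensities.
pump: 89.6 − 20·log₁₀(32.8/3.8) = 89.6 − 18.72 = 70.88 dB.
woodworking router: 95.3 − 20·log₁₀(35.4/3.8) = 95.3 − 19.38 = 75.92 dB.
server rack: 67.0 − 20·log₁₀(27.1/3.0) = 67.0 − 19.12 = 47.88 dB.
vacuum pump: 86.5 − 20·log₁₀(49.3/4.1) = 86.5 − 21.60 = 64.90 dB.
Σ 10^(L/10) = 5.444e+07 → L_total = 10·log₁₀(5.444e+07) = 77.36 dB.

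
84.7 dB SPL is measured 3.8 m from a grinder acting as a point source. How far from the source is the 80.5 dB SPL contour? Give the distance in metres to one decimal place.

6.2 m

Point-source spreading drops the level by 20·log₁₀(r₂/r₁); inverting, r₂/r₁ = 10^(ΔL/20).
r₂ = 3.8·10^((84.7−80.5)/20) = 3.8·10^(4.2/20) = 6.16 m.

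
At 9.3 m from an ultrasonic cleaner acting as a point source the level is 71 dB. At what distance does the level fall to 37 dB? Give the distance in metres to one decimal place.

466.1 m

For a point source L₁ − L₂ = 20·log₁₀(r₂/r₁), so r₂ = r₁·10^((L₁−L₂)/20).
r₂ = 9.3·10^((71−37)/20) = 9.3·10^(34.0/20) = 466.10 m.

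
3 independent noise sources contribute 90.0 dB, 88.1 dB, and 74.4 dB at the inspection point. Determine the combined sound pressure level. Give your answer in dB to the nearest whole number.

For uncorrelated sources the intensities add, so convert each level to linear form, sum, and take 10·log₁₀ of the total.
Σ 10^(L/10) = 10^(90.0/10) + 10^(88.1/10) + 10^(74.4/10) = 1.673e+09.
L_total = 10·log₁₀(1.673e+09) = 92.24 dB.

92 dB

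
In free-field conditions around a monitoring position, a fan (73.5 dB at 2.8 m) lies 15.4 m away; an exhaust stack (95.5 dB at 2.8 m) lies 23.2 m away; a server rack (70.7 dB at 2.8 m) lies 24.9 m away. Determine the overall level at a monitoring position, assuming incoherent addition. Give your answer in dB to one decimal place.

First find each source's level at the receiver (point-source: −20·log₁₀(r/r_ref)), then combine on an intensity basis.
fan: 73.5 − 20·log₁₀(15.4/2.8) = 73.5 − 14.81 = 58.69 dB.
exhaust stack: 95.5 − 20·log₁₀(23.2/2.8) = 95.5 − 18.37 = 77.13 dB.
server rack: 70.7 − 20·log₁₀(24.9/2.8) = 70.7 − 18.98 = 51.72 dB.
Σ 10^(L/10) = 5.257e+07 → L_total = 10·log₁₀(5.257e+07) = 77.21 dB.

77.2 dB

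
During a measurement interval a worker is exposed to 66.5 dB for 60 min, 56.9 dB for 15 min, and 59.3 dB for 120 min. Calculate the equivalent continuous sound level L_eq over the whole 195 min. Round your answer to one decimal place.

The energy average is taken in the linear domain: L_eq = 10·log₁₀[(Σ tᵢ·10^(Lᵢ/10))/T], T = 195 min.
Σ tᵢ·10^(Lᵢ/10) = 60·10^(66.5/10) + 15·10^(56.9/10) + 120·10^(59.3/10) = 3.775e+08.
L_eq = 10·log₁₀(3.775e+08/195) = 62.87 dB.

62.9 dB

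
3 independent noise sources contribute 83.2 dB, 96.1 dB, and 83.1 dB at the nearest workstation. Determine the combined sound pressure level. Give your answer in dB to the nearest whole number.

97 dB

For uncorrelated sources the intensities add, so convert each level to linear form, sum, and take 10·log₁₀ of the total.
Σ 10^(L/10) = 10^(83.2/10) + 10^(96.1/10) + 10^(83.1/10) = 4.487e+09.
L_total = 10·log₁₀(4.487e+09) = 96.52 dB.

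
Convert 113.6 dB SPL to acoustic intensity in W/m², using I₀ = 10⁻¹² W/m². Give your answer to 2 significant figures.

0.23 W/m²

I/I₀ = 10^(113.6/10) = 2.291e+11, so I = 2.291e+11 × 10⁻¹² W/m².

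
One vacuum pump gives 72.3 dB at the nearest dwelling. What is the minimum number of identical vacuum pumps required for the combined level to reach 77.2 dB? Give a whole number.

4

N identical sources give L₁ + 10·log₁₀ N, so require 10·log₁₀ N ≥ 77.2 − 72.3 = 4.9 dB.
N ≥ 10^(4.9/10) = 3.090, so N = 4.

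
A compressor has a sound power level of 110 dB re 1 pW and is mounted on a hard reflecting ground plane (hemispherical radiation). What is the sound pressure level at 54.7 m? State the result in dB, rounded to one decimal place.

L_p = L_w − 10·log₁₀(2π·r²) with r = 54.7 m.
2π·r² = 1.88e+04 m², 10·log₁₀ of that is 42.742 dB.
L_p = 110 − 42.742 = 67.26 dB.

67.3 dB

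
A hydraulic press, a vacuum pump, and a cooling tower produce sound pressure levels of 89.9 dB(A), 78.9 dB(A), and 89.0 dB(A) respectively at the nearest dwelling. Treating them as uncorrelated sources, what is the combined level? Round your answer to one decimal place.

For uncorrelated sources the intensities add, so convert each level to linear form, sum, and take 10·log₁₀ of the total.
Σ 10^(L/10) = 10^(89.9/10) + 10^(78.9/10) + 10^(89.0/10) = 1.849e+09.
L_total = 10·log₁₀(1.849e+09) = 92.67 dB(A).

92.7 dB(A)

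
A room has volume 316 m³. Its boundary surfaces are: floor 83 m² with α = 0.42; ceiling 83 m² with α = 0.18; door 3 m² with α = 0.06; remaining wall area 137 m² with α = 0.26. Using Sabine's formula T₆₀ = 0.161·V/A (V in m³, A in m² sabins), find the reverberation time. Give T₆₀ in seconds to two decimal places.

Total absorption A = 83·0.42 + 83·0.18 + 3·0.06 + 137·0.26 = 85.60 m² sabins.
T₆₀ = 0.161 × 316 / 85.60 = 0.594 s.

0.59 s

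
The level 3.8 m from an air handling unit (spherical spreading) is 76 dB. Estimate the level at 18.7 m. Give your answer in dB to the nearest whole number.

Point-source attenuation: ΔL = 20·log₁₀(r₂/r₁) = 20·log₁₀(18.7/3.8) = 13.841 dB.
L₂ = 76 − 20·log₁₀(18.7/3.8) = 76 − 13.841 = 62.16 dB.

62 dB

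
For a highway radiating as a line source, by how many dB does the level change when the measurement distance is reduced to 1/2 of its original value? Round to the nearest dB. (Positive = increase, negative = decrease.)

+3 dB

A line source loses 3 dB per doubling of distance; generally ΔL = −10·log₁₀(r₂/r₁).
ΔL = −10·log₁₀(0.5) = +3.01 dB.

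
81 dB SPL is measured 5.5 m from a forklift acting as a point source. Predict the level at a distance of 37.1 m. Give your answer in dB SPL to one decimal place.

Point-source attenuation: ΔL = 20·log₁₀(r₂/r₁) = 20·log₁₀(37.1/5.5) = 16.580 dB.
L₂ = 81 − 20·log₁₀(37.1/5.5) = 81 − 16.580 = 64.42 dB SPL.

64.4 dB SPL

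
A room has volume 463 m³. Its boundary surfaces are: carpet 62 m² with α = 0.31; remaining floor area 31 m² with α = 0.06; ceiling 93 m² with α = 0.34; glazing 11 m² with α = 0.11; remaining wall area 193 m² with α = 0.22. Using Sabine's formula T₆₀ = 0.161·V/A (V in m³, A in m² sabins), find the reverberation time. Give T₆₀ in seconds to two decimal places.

Total absorption A = 62·0.31 + 31·0.06 + 93·0.34 + 11·0.11 + 193·0.22 = 96.37 m² sabins.
T₆₀ = 0.161 × 463 / 96.37 = 0.774 s.

0.77 s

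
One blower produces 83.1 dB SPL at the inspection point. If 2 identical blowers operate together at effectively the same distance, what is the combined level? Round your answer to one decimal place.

With 2 equal, uncorrelated contributions the intensity is 2× that of one unit, giving a rise of 10·log₁₀ 2.
L_total = 83.1 + 10·log₁₀(2) = 83.1 + 3.010 = 86.11 dB SPL.

86.1 dB SPL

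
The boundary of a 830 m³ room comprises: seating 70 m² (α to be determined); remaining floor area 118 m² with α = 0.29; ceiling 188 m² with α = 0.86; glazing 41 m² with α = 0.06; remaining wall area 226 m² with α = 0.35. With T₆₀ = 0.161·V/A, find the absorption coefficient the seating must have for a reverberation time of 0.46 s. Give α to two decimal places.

From T₆₀ = 0.161·V/A, the target T₆₀ = 0.46 s needs A = 0.161·830/0.46 = 290.50 m².
Absorption from the other surfaces = 118·0.29 + 188·0.86 + 41·0.06 + 226·0.35 = 277.46 m², so the seating must supply 13.04 m² over 70 m².
α = 13.04/70 = 0.186.

0.19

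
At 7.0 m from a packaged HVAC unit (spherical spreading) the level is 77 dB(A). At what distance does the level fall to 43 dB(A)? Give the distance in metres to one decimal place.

The 34.0 dB drop corresponds to a distance ratio of 10^(34.0/20) for a point source.
r₂ = 7.0·10^((77−43)/20) = 7.0·10^(34.0/20) = 350.83 m.

350.8 m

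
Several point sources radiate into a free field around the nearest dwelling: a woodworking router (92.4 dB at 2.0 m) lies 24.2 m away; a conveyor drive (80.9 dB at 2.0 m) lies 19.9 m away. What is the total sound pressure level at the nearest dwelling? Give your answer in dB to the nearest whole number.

First find each source's level at the receiver (point-source: −20·log₁₀(r/r_ref)), then combine on an intensity basis.
woodworking router: 92.4 − 20·log₁₀(24.2/2.0) = 92.4 − 21.66 = 70.74 dB.
conveyor drive: 80.9 − 20·log₁₀(19.9/2.0) = 80.9 − 19.96 = 60.94 dB.
Σ 10^(L/10) = 1.311e+07 → L_total = 10·log₁₀(1.311e+07) = 71.18 dB.

71 dB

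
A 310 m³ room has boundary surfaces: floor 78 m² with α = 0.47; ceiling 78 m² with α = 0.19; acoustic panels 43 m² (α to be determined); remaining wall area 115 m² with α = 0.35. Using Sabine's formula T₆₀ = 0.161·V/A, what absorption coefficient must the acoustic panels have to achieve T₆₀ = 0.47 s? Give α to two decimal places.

0.34

A = 0.161·V/T₆₀ = 0.161·310/0.47 = 106.19 m² sabins.
Absorption from the other surfaces = 78·0.47 + 78·0.19 + 115·0.35 = 91.73 m², so the acoustic panels must supply 14.46 m² over 43 m².
α = 14.46/43 = 0.336.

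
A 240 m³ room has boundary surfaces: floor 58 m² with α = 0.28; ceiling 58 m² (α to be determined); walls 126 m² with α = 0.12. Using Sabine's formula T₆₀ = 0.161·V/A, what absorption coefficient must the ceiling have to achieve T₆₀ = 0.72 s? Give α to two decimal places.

From T₆₀ = 0.161·V/A, the target T₆₀ = 0.72 s needs A = 0.161·240/0.72 = 53.67 m².
Absorption from the other surfaces = 58·0.28 + 126·0.12 = 31.36 m², so the ceiling must supply 22.31 m² over 58 m².
α = 22.31/58 = 0.385.

0.38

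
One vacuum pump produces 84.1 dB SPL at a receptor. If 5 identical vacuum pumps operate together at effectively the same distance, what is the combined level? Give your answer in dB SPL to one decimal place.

91.1 dB SPL

N identical incoherent sources raise the level by 10·log₁₀ N.
L_total = 84.1 + 10·log₁₀(5) = 84.1 + 6.990 = 91.09 dB SPL.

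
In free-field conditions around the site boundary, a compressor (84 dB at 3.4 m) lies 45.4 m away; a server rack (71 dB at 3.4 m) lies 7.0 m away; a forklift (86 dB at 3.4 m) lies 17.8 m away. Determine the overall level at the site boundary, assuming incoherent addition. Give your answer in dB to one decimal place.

First find each source's level at the receiver (point-source: −20·log₁₀(r/r_ref)), then combine on an intensity basis.
compressor: 84 − 20·log₁₀(45.4/3.4) = 84 − 22.51 = 61.49 dB.
server rack: 71 − 20·log₁₀(7.0/3.4) = 71 − 6.27 = 64.73 dB.
forklift: 86 − 20·log₁₀(17.8/3.4) = 86 − 14.38 = 71.62 dB.
Σ 10^(L/10) = 1.890e+07 → L_total = 10·log₁₀(1.890e+07) = 72.77 dB.

72.8 dB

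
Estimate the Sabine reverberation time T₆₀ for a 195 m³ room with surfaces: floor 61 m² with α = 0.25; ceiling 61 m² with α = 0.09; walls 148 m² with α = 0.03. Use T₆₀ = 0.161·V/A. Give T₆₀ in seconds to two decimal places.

Summing Sᵢαᵢ: 61·0.25 + 61·0.09 + 148·0.03 = 25.18 m².
T₆₀ = 0.161 × 195 / 25.18 = 1.247 s.

1.25 s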